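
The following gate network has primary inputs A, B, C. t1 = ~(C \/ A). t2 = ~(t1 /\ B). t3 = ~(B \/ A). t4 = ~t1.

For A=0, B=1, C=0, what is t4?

t1 = ~(0 \/ 0) = 1
t4 = ~1 = 0

0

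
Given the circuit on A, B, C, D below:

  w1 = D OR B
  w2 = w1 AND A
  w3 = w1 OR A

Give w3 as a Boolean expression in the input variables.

w1 = D OR B
w3 = w1 OR A = (D OR B) OR A

(D OR B) OR A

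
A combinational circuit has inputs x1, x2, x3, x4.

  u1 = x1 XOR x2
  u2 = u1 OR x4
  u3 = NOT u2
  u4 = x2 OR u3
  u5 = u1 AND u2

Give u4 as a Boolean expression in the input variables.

x2 OR NOT ((x1 XOR x2) OR x4)

u1 = x1 XOR x2
u2 = u1 OR x4 = (x1 XOR x2) OR x4
u3 = NOT u2 = NOT ((x1 XOR x2) OR x4)
u4 = x2 OR u3 = x2 OR NOT ((x1 XOR x2) OR x4)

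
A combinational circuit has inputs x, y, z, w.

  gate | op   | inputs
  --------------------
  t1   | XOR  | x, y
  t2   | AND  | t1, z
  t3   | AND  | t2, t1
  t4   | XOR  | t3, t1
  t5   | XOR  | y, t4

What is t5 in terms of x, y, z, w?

y XOR ((((x XOR y) AND z) AND (x XOR y)) XOR (x XOR y))

t1 = x XOR y
t2 = t1 AND z = (x XOR y) AND z
t3 = t2 AND t1 = ((x XOR y) AND z) AND (x XOR y)
t4 = t3 XOR t1 = (((x XOR y) AND z) AND (x XOR y)) XOR (x XOR y)
t5 = y XOR t4 = y XOR ((((x XOR y) AND z) AND (x XOR y)) XOR (x XOR y))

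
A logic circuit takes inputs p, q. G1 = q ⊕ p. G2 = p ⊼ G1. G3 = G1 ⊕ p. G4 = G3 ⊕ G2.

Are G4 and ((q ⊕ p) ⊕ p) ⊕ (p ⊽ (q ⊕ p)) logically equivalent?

No

G1 = q ⊕ p
G2 = p ⊼ G1 = p ⊼ (q ⊕ p)
G3 = G1 ⊕ p = (q ⊕ p) ⊕ p
G4 = G3 ⊕ G2 = ((q ⊕ p) ⊕ p) ⊕ (p ⊼ (q ⊕ p))
At p=0, q=1: circuit gives 0, formula gives 1.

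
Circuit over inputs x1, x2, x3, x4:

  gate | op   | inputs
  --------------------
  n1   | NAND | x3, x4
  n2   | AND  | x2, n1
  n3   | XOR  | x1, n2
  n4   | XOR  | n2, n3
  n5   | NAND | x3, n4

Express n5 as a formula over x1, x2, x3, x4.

x3 NAND ((x2 AND (x3 NAND x4)) XOR (x1 XOR (x2 AND (x3 NAND x4))))

n1 = x3 NAND x4
n2 = x2 AND n1 = x2 AND (x3 NAND x4)
n3 = x1 XOR n2 = x1 XOR (x2 AND (x3 NAND x4))
n4 = n2 XOR n3 = (x2 AND (x3 NAND x4)) XOR (x1 XOR (x2 AND (x3 NAND x4)))
n5 = x3 NAND n4 = x3 NAND ((x2 AND (x3 NAND x4)) XOR (x1 XOR (x2 AND (x3 NAND x4))))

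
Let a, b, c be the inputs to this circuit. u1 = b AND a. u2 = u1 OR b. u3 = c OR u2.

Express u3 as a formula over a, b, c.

u1 = b AND a
u2 = u1 OR b = (b AND a) OR b
u3 = c OR u2 = c OR ((b AND a) OR b)

c OR ((b AND a) OR b)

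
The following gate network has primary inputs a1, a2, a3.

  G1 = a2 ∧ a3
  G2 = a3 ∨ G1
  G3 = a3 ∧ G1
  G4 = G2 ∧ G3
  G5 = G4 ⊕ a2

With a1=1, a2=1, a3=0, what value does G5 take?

G1 = 1 ∧ 0 = 0
G2 = 0 ∨ 0 = 0
G3 = 0 ∧ 0 = 0
G4 = 0 ∧ 0 = 0
G5 = 0 ⊕ 1 = 1

1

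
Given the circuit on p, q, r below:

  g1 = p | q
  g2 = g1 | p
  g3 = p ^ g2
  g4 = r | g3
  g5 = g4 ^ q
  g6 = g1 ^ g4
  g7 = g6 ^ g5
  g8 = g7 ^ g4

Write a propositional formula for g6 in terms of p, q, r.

(p | q) ^ (r | (p ^ ((p | q) | p)))

g1 = p | q
g2 = g1 | p = (p | q) | p
g3 = p ^ g2 = p ^ ((p | q) | p)
g4 = r | g3 = r | (p ^ ((p | q) | p))
g6 = g1 ^ g4 = (p | q) ^ (r | (p ^ ((p | q) | p)))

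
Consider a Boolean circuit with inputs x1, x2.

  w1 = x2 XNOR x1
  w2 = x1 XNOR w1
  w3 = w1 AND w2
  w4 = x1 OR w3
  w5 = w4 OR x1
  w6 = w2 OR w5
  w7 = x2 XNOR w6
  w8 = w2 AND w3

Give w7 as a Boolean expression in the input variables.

w1 = x2 XNOR x1
w2 = x1 XNOR w1 = x1 XNOR (x2 XNOR x1)
w3 = w1 AND w2 = (x2 XNOR x1) AND (x1 XNOR (x2 XNOR x1))
w4 = x1 OR w3 = x1 OR ((x2 XNOR x1) AND (x1 XNOR (x2 XNOR x1)))
w5 = w4 OR x1 = (x1 OR ((x2 XNOR x1) AND (x1 XNOR (x2 XNOR x1)))) OR x1
w6 = w2 OR w5 = (x1 XNOR (x2 XNOR x1)) OR ((x1 OR ((x2 XNOR x1) AND (x1 XNOR (x2 XNOR x1)))) OR x1)
w7 = x2 XNOR w6 = x2 XNOR ((x1 XNOR (x2 XNOR x1)) OR ((x1 OR ((x2 XNOR x1) AND (x1 XNOR (x2 XNOR x1)))) OR x1))

x2 XNOR ((x1 XNOR (x2 XNOR x1)) OR ((x1 OR ((x2 XNOR x1) AND (x1 XNOR (x2 XNOR x1)))) OR x1))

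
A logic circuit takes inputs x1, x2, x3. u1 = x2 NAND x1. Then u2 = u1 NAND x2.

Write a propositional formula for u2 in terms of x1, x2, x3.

u1 = x2 NAND x1
u2 = u1 NAND x2 = (x2 NAND x1) NAND x2

(x2 NAND x1) NAND x2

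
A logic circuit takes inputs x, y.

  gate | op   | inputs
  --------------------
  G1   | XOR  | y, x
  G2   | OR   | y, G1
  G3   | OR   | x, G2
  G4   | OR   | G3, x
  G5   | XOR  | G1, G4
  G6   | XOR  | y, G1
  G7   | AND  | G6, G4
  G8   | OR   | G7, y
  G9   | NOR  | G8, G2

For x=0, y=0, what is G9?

G1 = 0 XOR 0 = 0
G2 = 0 OR 0 = 0
G3 = 0 OR 0 = 0
G4 = 0 OR 0 = 0
G6 = 0 XOR 0 = 0
G7 = 0 AND 0 = 0
G8 = 0 OR 0 = 0
G9 = 0 NOR 0 = 1

1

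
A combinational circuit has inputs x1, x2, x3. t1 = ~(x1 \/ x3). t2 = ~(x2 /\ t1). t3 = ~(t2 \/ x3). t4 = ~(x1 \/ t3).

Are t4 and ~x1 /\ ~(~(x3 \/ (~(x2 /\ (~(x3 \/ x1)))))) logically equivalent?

t1 = ~(x1 \/ x3)
t2 = ~(x2 /\ t1) = ~(x2 /\ (~(x1 \/ x3)))
t3 = ~(t2 \/ x3) = ~((~(x2 /\ (~(x1 \/ x3)))) \/ x3)
t4 = ~(x1 \/ t3) = ~(x1 \/ (~((~(x2 /\ (~(x1 \/ x3)))) \/ x3)))
At x1=0, x2=1, x3=0: circuit gives 0, formula gives 0.
At x1=0, x2=0, x3=0: circuit gives 1, formula gives 1.
Agrees on all 8 inputs.

Yes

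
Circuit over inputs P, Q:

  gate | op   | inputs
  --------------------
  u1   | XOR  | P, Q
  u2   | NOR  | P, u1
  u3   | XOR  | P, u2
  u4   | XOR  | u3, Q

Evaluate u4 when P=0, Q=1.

1

u1 = 0 XOR 1 = 1
u2 = 0 NOR 1 = 0
u3 = 0 XOR 0 = 0
u4 = 0 XOR 1 = 1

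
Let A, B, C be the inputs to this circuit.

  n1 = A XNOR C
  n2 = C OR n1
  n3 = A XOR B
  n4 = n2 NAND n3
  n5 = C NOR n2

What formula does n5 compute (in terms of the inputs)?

n1 = A XNOR C
n2 = C OR n1 = C OR (A XNOR C)
n5 = C NOR n2 = C NOR (C OR (A XNOR C))

C NOR (C OR (A XNOR C))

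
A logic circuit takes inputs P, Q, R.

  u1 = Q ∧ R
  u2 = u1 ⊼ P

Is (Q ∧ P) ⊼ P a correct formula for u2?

u1 = Q ∧ R
u2 = u1 ⊼ P = (Q ∧ R) ⊼ P
At P=1, Q=1, R=0: circuit gives 1, formula gives 0.

No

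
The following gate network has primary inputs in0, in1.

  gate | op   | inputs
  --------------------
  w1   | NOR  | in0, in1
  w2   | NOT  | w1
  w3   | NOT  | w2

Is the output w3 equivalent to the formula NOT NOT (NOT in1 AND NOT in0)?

Yes

w1 = in0 NOR in1
w2 = NOT w1 = NOT (in0 NOR in1)
w3 = NOT w2 = NOT NOT (in0 NOR in1)
At in0=0, in1=1: circuit gives 0, formula gives 0.
At in0=0, in1=0: circuit gives 1, formula gives 1.
Agrees on all 4 inputs.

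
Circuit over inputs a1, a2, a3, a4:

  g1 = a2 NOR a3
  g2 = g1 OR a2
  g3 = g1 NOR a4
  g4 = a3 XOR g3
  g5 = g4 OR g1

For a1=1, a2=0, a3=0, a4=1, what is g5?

g1 = 0 NOR 0 = 1
g3 = 1 NOR 1 = 0
g4 = 0 XOR 0 = 0
g5 = 0 OR 1 = 1

1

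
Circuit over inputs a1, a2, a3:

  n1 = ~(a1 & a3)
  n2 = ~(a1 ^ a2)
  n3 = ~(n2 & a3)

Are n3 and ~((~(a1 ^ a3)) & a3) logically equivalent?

n2 = ~(a1 ^ a2)
n3 = ~(n2 & a3) = ~((~(a1 ^ a2)) & a3)
At a1=0, a2=0, a3=1: circuit gives 0, formula gives 1.

No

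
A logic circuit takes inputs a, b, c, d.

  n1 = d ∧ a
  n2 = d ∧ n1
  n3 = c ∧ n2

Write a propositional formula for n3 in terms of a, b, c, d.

n1 = d ∧ a
n2 = d ∧ n1 = d ∧ (d ∧ a)
n3 = c ∧ n2 = c ∧ (d ∧ (d ∧ a))

c ∧ (d ∧ (d ∧ a))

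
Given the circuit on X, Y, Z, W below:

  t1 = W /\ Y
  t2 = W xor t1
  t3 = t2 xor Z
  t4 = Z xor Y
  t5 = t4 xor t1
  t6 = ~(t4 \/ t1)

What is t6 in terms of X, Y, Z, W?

~((Z xor Y) \/ (W /\ Y))

t1 = W /\ Y
t4 = Z xor Y
t6 = ~(t4 \/ t1) = ~((Z xor Y) \/ (W /\ Y))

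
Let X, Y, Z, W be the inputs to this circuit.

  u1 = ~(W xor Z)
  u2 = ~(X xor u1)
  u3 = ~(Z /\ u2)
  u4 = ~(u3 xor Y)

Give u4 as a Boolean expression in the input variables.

u1 = ~(W xor Z)
u2 = ~(X xor u1) = ~(X xor (~(W xor Z)))
u3 = ~(Z /\ u2) = ~(Z /\ (~(X xor (~(W xor Z)))))
u4 = ~(u3 xor Y) = ~((~(Z /\ (~(X xor (~(W xor Z)))))) xor Y)

~((~(Z /\ (~(X xor (~(W xor Z)))))) xor Y)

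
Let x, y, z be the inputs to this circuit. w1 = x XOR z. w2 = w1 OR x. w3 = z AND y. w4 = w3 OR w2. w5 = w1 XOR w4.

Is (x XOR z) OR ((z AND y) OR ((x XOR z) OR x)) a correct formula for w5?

No

w1 = x XOR z
w2 = w1 OR x = (x XOR z) OR x
w3 = z AND y
w4 = w3 OR w2 = (z AND y) OR ((x XOR z) OR x)
w5 = w1 XOR w4 = (x XOR z) XOR ((z AND y) OR ((x XOR z) OR x))
At x=0, y=0, z=1: circuit gives 0, formula gives 1.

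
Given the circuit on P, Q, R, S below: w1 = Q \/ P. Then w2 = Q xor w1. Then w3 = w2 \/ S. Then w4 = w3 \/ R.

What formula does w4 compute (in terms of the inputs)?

w1 = Q \/ P
w2 = Q xor w1 = Q xor (Q \/ P)
w3 = w2 \/ S = (Q xor (Q \/ P)) \/ S
w4 = w3 \/ R = ((Q xor (Q \/ P)) \/ S) \/ R

((Q xor (Q \/ P)) \/ S) \/ R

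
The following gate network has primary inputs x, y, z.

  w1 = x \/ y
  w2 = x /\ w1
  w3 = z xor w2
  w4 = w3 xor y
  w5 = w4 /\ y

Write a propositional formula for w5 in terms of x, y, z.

w1 = x \/ y
w2 = x /\ w1 = x /\ (x \/ y)
w3 = z xor w2 = z xor (x /\ (x \/ y))
w4 = w3 xor y = (z xor (x /\ (x \/ y))) xor y
w5 = w4 /\ y = ((z xor (x /\ (x \/ y))) xor y) /\ y

((z xor (x /\ (x \/ y))) xor y) /\ y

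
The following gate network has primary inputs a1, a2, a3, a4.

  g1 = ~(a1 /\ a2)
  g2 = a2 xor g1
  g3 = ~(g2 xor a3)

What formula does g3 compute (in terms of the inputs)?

g1 = ~(a1 /\ a2)
g2 = a2 xor g1 = a2 xor (~(a1 /\ a2))
g3 = ~(g2 xor a3) = ~((a2 xor (~(a1 /\ a2))) xor a3)

~((a2 xor (~(a1 /\ a2))) xor a3)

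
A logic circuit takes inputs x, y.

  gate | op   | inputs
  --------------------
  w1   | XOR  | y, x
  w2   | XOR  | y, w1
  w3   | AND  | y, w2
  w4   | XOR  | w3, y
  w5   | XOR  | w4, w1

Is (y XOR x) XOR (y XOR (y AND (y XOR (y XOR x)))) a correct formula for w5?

w1 = y XOR x
w2 = y XOR w1 = y XOR (y XOR x)
w3 = y AND w2 = y AND (y XOR (y XOR x))
w4 = w3 XOR y = (y AND (y XOR (y XOR x))) XOR y
w5 = w4 XOR w1 = ((y AND (y XOR (y XOR x))) XOR y) XOR (y XOR x)
At x=0, y=0: circuit gives 0, formula gives 0.
At x=1, y=0: circuit gives 1, formula gives 1.
Agrees on all 4 inputs.

Yes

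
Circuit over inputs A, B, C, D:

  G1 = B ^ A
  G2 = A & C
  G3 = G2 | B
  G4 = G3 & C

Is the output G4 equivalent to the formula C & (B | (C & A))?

G2 = A & C
G3 = G2 | B = (A & C) | B
G4 = G3 & C = ((A & C) | B) & C
At A=0, B=0, C=0, D=0: circuit gives 0, formula gives 0.
At A=0, B=1, C=1, D=0: circuit gives 1, formula gives 1.
Agrees on all 16 inputs.

Yes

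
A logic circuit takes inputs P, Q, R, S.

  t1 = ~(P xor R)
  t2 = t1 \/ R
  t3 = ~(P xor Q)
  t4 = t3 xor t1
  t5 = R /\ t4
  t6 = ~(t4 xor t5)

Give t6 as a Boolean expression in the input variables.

t1 = ~(P xor R)
t3 = ~(P xor Q)
t4 = t3 xor t1 = (~(P xor Q)) xor (~(P xor R))
t5 = R /\ t4 = R /\ ((~(P xor Q)) xor (~(P xor R)))
t6 = ~(t4 xor t5) = ~(((~(P xor Q)) xor (~(P xor R))) xor (R /\ ((~(P xor Q)) xor (~(P xor R)))))

~(((~(P xor Q)) xor (~(P xor R))) xor (R /\ ((~(P xor Q)) xor (~(P xor R)))))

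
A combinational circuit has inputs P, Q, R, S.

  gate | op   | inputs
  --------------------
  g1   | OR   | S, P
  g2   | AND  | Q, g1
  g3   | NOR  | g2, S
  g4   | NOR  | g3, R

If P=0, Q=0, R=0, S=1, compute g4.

1

g1 = 1 OR 0 = 1
g2 = 0 AND 1 = 0
g3 = 0 NOR 1 = 0
g4 = 0 NOR 0 = 1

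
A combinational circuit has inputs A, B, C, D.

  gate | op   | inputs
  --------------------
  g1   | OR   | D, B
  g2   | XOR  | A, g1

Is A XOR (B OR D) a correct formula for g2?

g1 = D OR B
g2 = A XOR g1 = A XOR (D OR B)
At A=0, B=0, C=0, D=0: circuit gives 0, formula gives 0.
At A=0, B=0, C=0, D=1: circuit gives 1, formula gives 1.
Agrees on all 16 inputs.

Yes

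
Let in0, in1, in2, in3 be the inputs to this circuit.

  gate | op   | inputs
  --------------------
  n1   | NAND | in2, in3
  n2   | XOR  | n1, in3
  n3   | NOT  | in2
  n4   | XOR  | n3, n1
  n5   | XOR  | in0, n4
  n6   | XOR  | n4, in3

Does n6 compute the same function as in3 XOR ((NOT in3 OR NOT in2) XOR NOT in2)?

Yes

n1 = in2 NAND in3
n3 = NOT in2
n4 = n3 XOR n1 = NOT in2 XOR (in2 NAND in3)
n6 = n4 XOR in3 = (NOT in2 XOR (in2 NAND in3)) XOR in3
At in0=0, in1=0, in2=0, in3=0: circuit gives 0, formula gives 0.
At in0=0, in1=0, in2=0, in3=1: circuit gives 1, formula gives 1.
Agrees on all 16 inputs.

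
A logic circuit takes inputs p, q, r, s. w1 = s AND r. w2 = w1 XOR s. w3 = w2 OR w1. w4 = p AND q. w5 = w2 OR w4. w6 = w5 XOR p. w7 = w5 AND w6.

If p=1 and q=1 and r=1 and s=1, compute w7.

0

w1 = 1 AND 1 = 1
w2 = 1 XOR 1 = 0
w4 = 1 AND 1 = 1
w5 = 0 OR 1 = 1
w6 = 1 XOR 1 = 0
w7 = 1 AND 0 = 0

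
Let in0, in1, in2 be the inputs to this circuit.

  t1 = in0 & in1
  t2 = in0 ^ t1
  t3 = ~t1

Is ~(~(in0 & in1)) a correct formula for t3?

t1 = in0 & in1
t3 = ~t1 = ~(in0 & in1)
At in0=0, in1=0, in2=0: circuit gives 1, formula gives 0.

No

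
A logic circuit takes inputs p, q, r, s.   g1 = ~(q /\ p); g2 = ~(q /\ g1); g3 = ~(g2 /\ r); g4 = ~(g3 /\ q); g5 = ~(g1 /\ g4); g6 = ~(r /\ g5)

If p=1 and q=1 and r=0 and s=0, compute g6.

g1 = ~(1 /\ 1) = 0
g2 = ~(1 /\ 0) = 1
g3 = ~(1 /\ 0) = 1
g4 = ~(1 /\ 1) = 0
g5 = ~(0 /\ 0) = 1
g6 = ~(0 /\ 1) = 1

1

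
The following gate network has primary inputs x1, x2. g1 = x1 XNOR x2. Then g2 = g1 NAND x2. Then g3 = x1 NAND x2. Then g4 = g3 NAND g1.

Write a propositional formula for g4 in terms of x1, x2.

g1 = x1 XNOR x2
g3 = x1 NAND x2
g4 = g3 NAND g1 = (x1 NAND x2) NAND (x1 XNOR x2)

(x1 NAND x2) NAND (x1 XNOR x2)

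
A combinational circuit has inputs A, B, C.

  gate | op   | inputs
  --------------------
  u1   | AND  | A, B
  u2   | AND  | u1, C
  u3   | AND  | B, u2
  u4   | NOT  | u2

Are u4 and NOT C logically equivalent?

No

u1 = A AND B
u2 = u1 AND C = (A AND B) AND C
u4 = NOT u2 = NOT ((A AND B) AND C)
At A=0, B=0, C=1: circuit gives 1, formula gives 0.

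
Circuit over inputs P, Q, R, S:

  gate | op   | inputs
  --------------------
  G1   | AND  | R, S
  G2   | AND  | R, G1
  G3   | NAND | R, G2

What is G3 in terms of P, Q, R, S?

G1 = R AND S
G2 = R AND G1 = R AND (R AND S)
G3 = R NAND G2 = R NAND (R AND (R AND S))

R NAND (R AND (R AND S))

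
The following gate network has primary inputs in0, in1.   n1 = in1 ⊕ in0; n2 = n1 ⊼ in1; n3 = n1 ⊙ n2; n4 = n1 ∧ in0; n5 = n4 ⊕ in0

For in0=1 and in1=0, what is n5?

0

n1 = 0 ⊕ 1 = 1
n4 = 1 ∧ 1 = 1
n5 = 1 ⊕ 1 = 0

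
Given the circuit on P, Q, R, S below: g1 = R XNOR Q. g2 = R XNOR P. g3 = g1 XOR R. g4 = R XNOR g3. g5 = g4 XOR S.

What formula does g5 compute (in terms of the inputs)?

g1 = R XNOR Q
g3 = g1 XOR R = (R XNOR Q) XOR R
g4 = R XNOR g3 = R XNOR ((R XNOR Q) XOR R)
g5 = g4 XOR S = (R XNOR ((R XNOR Q) XOR R)) XOR S

(R XNOR ((R XNOR Q) XOR R)) XOR S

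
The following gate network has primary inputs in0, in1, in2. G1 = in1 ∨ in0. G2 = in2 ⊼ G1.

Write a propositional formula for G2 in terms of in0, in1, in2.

in2 ⊼ (in1 ∨ in0)

G1 = in1 ∨ in0
G2 = in2 ⊼ G1 = in2 ⊼ (in1 ∨ in0)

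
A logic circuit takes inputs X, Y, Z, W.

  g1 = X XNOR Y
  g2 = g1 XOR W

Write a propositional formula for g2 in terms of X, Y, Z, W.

(X XNOR Y) XOR W

g1 = X XNOR Y
g2 = g1 XOR W = (X XNOR Y) XOR W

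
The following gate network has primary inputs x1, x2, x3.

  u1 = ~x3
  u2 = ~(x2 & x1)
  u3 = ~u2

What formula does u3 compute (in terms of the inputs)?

u2 = ~(x2 & x1)
u3 = ~u2 = ~(~(x2 & x1))

~(~(x2 & x1))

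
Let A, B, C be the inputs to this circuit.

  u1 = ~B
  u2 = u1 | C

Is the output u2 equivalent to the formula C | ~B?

Yes

u1 = ~B
u2 = u1 | C = ~B | C
At A=0, B=1, C=0: circuit gives 0, formula gives 0.
At A=0, B=0, C=0: circuit gives 1, formula gives 1.
Agrees on all 8 inputs.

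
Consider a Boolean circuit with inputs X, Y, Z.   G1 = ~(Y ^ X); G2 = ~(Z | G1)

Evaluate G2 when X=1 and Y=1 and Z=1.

G1 = ~(1 ^ 1) = 1
G2 = ~(1 | 1) = 0

0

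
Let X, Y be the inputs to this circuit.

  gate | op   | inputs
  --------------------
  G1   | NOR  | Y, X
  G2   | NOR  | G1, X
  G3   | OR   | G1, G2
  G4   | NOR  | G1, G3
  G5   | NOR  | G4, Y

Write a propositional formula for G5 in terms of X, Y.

((Y NOR X) NOR ((Y NOR X) OR ((Y NOR X) NOR X))) NOR Y

G1 = Y NOR X
G2 = G1 NOR X = (Y NOR X) NOR X
G3 = G1 OR G2 = (Y NOR X) OR ((Y NOR X) NOR X)
G4 = G1 NOR G3 = (Y NOR X) NOR ((Y NOR X) OR ((Y NOR X) NOR X))
G5 = G4 NOR Y = ((Y NOR X) NOR ((Y NOR X) OR ((Y NOR X) NOR X))) NOR Y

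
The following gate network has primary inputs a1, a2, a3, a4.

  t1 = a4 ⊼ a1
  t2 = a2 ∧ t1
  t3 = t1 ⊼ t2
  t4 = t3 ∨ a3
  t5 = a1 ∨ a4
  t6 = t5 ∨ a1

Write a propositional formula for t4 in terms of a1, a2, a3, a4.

t1 = a4 ⊼ a1
t2 = a2 ∧ t1 = a2 ∧ (a4 ⊼ a1)
t3 = t1 ⊼ t2 = (a4 ⊼ a1) ⊼ (a2 ∧ (a4 ⊼ a1))
t4 = t3 ∨ a3 = ((a4 ⊼ a1) ⊼ (a2 ∧ (a4 ⊼ a1))) ∨ a3

((a4 ⊼ a1) ⊼ (a2 ∧ (a4 ⊼ a1))) ∨ a3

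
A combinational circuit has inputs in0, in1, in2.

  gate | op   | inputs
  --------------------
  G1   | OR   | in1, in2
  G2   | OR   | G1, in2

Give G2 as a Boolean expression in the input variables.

(in1 OR in2) OR in2

G1 = in1 OR in2
G2 = G1 OR in2 = (in1 OR in2) OR in2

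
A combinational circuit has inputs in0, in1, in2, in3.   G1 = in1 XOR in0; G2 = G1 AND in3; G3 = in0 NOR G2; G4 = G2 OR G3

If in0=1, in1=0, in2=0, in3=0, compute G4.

0

G1 = 0 XOR 1 = 1
G2 = 1 AND 0 = 0
G3 = 1 NOR 0 = 0
G4 = 0 OR 0 = 0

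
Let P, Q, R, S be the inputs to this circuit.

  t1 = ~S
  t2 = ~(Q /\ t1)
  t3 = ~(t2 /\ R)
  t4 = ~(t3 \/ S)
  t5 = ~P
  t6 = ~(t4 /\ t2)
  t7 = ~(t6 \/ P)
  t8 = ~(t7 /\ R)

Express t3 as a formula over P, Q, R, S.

t1 = ~S
t2 = ~(Q /\ t1) = ~(Q /\ ~S)
t3 = ~(t2 /\ R) = ~((~(Q /\ ~S)) /\ R)

~((~(Q /\ ~S)) /\ R)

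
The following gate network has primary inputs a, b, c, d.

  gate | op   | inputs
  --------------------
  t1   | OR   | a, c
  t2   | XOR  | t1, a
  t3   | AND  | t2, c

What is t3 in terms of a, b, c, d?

((a OR c) XOR a) AND c

t1 = a OR c
t2 = t1 XOR a = (a OR c) XOR a
t3 = t2 AND c = ((a OR c) XOR a) AND c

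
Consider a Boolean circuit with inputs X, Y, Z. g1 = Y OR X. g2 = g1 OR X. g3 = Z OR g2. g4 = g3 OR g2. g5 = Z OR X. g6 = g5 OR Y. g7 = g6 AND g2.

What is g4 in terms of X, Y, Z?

g1 = Y OR X
g2 = g1 OR X = (Y OR X) OR X
g3 = Z OR g2 = Z OR ((Y OR X) OR X)
g4 = g3 OR g2 = (Z OR ((Y OR X) OR X)) OR ((Y OR X) OR X)

(Z OR ((Y OR X) OR X)) OR ((Y OR X) OR X)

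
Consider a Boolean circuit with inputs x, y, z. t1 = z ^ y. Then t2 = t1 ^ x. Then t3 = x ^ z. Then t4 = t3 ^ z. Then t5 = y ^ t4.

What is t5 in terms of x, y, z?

t3 = x ^ z
t4 = t3 ^ z = (x ^ z) ^ z
t5 = y ^ t4 = y ^ ((x ^ z) ^ z)

y ^ ((x ^ z) ^ z)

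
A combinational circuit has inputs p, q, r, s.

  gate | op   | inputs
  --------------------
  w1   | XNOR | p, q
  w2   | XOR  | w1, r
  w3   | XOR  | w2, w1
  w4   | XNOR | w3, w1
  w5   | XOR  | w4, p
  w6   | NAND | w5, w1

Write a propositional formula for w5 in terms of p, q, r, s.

((((p XNOR q) XOR r) XOR (p XNOR q)) XNOR (p XNOR q)) XOR p

w1 = p XNOR q
w2 = w1 XOR r = (p XNOR q) XOR r
w3 = w2 XOR w1 = ((p XNOR q) XOR r) XOR (p XNOR q)
w4 = w3 XNOR w1 = (((p XNOR q) XOR r) XOR (p XNOR q)) XNOR (p XNOR q)
w5 = w4 XOR p = ((((p XNOR q) XOR r) XOR (p XNOR q)) XNOR (p XNOR q)) XOR p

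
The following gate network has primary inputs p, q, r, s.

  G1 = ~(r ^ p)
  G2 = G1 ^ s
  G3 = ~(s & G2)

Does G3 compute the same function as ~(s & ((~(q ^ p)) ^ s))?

G1 = ~(r ^ p)
G2 = G1 ^ s = (~(r ^ p)) ^ s
G3 = ~(s & G2) = ~(s & ((~(r ^ p)) ^ s))
At p=0, q=0, r=1, s=1: circuit gives 0, formula gives 1.

No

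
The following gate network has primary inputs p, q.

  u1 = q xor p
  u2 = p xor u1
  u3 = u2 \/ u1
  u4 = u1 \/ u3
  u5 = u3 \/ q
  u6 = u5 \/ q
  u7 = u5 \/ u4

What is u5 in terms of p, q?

u1 = q xor p
u2 = p xor u1 = p xor (q xor p)
u3 = u2 \/ u1 = (p xor (q xor p)) \/ (q xor p)
u5 = u3 \/ q = ((p xor (q xor p)) \/ (q xor p)) \/ q

((p xor (q xor p)) \/ (q xor p)) \/ q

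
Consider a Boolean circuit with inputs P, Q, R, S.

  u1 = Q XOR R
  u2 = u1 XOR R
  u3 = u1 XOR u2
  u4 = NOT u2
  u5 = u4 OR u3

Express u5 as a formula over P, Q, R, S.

u1 = Q XOR R
u2 = u1 XOR R = (Q XOR R) XOR R
u3 = u1 XOR u2 = (Q XOR R) XOR ((Q XOR R) XOR R)
u4 = NOT u2 = NOT ((Q XOR R) XOR R)
u5 = u4 OR u3 = NOT ((Q XOR R) XOR R) OR ((Q XOR R) XOR ((Q XOR R) XOR R))

NOT ((Q XOR R) XOR R) OR ((Q XOR R) XOR ((Q XOR R) XOR R))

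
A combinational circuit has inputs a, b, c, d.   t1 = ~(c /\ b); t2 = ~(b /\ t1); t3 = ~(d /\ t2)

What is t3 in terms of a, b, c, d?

t1 = ~(c /\ b)
t2 = ~(b /\ t1) = ~(b /\ (~(c /\ b)))
t3 = ~(d /\ t2) = ~(d /\ (~(b /\ (~(c /\ b)))))

~(d /\ (~(b /\ (~(c /\ b)))))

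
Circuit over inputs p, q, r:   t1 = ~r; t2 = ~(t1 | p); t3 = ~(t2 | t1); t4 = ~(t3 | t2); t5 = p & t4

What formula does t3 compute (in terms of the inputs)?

t1 = ~r
t2 = ~(t1 | p) = ~(~r | p)
t3 = ~(t2 | t1) = ~((~(~r | p)) | ~r)

~((~(~r | p)) | ~r)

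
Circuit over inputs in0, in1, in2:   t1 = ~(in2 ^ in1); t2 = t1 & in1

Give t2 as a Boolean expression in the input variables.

(~(in2 ^ in1)) & in1

t1 = ~(in2 ^ in1)
t2 = t1 & in1 = (~(in2 ^ in1)) & in1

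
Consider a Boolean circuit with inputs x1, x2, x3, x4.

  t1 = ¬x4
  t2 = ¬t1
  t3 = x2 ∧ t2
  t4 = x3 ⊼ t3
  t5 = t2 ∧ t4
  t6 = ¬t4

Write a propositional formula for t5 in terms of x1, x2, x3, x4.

¬¬x4 ∧ (x3 ⊼ (x2 ∧ ¬¬x4))

t1 = ¬x4
t2 = ¬t1 = ¬¬x4
t3 = x2 ∧ t2 = x2 ∧ ¬¬x4
t4 = x3 ⊼ t3 = x3 ⊼ (x2 ∧ ¬¬x4)
t5 = t2 ∧ t4 = ¬¬x4 ∧ (x3 ⊼ (x2 ∧ ¬¬x4))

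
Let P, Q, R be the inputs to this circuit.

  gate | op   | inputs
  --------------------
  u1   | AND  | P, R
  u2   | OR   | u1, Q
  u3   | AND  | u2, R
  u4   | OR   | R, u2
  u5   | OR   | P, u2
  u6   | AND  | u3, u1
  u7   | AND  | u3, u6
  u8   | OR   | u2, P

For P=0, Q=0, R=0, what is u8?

0

u1 = 0 AND 0 = 0
u2 = 0 OR 0 = 0
u8 = 0 OR 0 = 0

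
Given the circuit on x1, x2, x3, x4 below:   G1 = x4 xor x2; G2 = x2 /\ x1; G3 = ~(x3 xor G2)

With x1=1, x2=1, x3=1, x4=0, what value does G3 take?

G2 = 1 /\ 1 = 1
G3 = ~(1 xor 1) = 1

1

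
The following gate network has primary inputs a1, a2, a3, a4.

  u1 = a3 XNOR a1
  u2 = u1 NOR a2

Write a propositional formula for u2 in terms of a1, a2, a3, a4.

(a3 XNOR a1) NOR a2

u1 = a3 XNOR a1
u2 = u1 NOR a2 = (a3 XNOR a1) NOR a2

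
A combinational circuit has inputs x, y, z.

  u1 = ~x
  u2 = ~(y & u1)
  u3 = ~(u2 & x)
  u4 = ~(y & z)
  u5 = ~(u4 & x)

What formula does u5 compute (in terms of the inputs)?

~((~(y & z)) & x)

u4 = ~(y & z)
u5 = ~(u4 & x) = ~((~(y & z)) & x)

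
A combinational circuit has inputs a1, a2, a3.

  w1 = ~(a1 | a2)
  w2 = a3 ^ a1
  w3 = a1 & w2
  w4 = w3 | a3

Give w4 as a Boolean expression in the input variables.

(a1 & (a3 ^ a1)) | a3

w2 = a3 ^ a1
w3 = a1 & w2 = a1 & (a3 ^ a1)
w4 = w3 | a3 = (a1 & (a3 ^ a1)) | a3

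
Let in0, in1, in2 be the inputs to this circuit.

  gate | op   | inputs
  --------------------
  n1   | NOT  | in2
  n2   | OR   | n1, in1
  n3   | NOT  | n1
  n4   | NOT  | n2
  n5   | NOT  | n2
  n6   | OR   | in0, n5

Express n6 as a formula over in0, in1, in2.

n1 = NOT in2
n2 = n1 OR in1 = NOT in2 OR in1
n5 = NOT n2 = NOT (NOT in2 OR in1)
n6 = in0 OR n5 = in0 OR NOT (NOT in2 OR in1)

in0 OR NOT (NOT in2 OR in1)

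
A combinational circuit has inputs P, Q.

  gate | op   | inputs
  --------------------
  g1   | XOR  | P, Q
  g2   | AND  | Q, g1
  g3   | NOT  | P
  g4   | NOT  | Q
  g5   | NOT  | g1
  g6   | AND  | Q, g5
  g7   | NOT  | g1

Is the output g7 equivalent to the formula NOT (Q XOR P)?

Yes

g1 = P XOR Q
g7 = NOT g1 = NOT (P XOR Q)
At P=0, Q=1: circuit gives 0, formula gives 0.
At P=0, Q=0: circuit gives 1, formula gives 1.
Agrees on all 4 inputs.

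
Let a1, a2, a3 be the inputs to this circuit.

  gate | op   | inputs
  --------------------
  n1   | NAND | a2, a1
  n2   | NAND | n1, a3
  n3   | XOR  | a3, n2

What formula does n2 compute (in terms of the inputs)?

(a2 NAND a1) NAND a3

n1 = a2 NAND a1
n2 = n1 NAND a3 = (a2 NAND a1) NAND a3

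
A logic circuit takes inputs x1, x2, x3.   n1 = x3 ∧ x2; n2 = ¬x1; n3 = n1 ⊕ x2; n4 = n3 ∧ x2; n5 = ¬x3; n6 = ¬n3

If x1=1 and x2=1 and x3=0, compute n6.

n1 = 0 ∧ 1 = 0
n3 = 0 ⊕ 1 = 1
n6 = ¬1 = 0

0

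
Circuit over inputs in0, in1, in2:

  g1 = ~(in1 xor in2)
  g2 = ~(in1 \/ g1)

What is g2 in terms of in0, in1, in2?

g1 = ~(in1 xor in2)
g2 = ~(in1 \/ g1) = ~(in1 \/ (~(in1 xor in2)))

~(in1 \/ (~(in1 xor in2)))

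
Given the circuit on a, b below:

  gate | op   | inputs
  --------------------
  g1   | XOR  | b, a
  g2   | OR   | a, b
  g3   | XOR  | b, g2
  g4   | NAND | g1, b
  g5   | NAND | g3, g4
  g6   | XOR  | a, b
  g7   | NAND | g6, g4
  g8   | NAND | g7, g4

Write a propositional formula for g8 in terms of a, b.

((a XOR b) NAND ((b XOR a) NAND b)) NAND ((b XOR a) NAND b)

g1 = b XOR a
g4 = g1 NAND b = (b XOR a) NAND b
g6 = a XOR b
g7 = g6 NAND g4 = (a XOR b) NAND ((b XOR a) NAND b)
g8 = g7 NAND g4 = ((a XOR b) NAND ((b XOR a) NAND b)) NAND ((b XOR a) NAND b)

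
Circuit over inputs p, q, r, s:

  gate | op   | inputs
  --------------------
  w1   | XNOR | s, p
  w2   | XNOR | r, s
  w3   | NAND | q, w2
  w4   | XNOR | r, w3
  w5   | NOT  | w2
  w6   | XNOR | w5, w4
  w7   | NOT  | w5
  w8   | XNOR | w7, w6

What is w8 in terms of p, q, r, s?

NOT NOT (r XNOR s) XNOR (NOT (r XNOR s) XNOR (r XNOR (q NAND (r XNOR s))))

w2 = r XNOR s
w3 = q NAND w2 = q NAND (r XNOR s)
w4 = r XNOR w3 = r XNOR (q NAND (r XNOR s))
w5 = NOT w2 = NOT (r XNOR s)
w6 = w5 XNOR w4 = NOT (r XNOR s) XNOR (r XNOR (q NAND (r XNOR s)))
w7 = NOT w5 = NOT NOT (r XNOR s)
w8 = w7 XNOR w6 = NOT NOT (r XNOR s) XNOR (NOT (r XNOR s) XNOR (r XNOR (q NAND (r XNOR s))))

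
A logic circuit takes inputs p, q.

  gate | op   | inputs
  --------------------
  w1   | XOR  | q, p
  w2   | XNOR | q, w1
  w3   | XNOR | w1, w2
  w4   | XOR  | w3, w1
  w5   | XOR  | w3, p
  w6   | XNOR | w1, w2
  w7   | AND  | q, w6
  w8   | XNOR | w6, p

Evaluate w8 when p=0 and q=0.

w1 = 0 XOR 0 = 0
w2 = 0 XNOR 0 = 1
w6 = 0 XNOR 1 = 0
w8 = 0 XNOR 0 = 1

1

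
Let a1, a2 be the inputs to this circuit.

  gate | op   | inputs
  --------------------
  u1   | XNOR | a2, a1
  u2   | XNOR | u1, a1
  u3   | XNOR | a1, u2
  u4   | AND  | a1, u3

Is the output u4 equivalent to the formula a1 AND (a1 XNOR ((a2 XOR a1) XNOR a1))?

No

u1 = a2 XNOR a1
u2 = u1 XNOR a1 = (a2 XNOR a1) XNOR a1
u3 = a1 XNOR u2 = a1 XNOR ((a2 XNOR a1) XNOR a1)
u4 = a1 AND u3 = a1 AND (a1 XNOR ((a2 XNOR a1) XNOR a1))
At a1=1, a2=0: circuit gives 0, formula gives 1.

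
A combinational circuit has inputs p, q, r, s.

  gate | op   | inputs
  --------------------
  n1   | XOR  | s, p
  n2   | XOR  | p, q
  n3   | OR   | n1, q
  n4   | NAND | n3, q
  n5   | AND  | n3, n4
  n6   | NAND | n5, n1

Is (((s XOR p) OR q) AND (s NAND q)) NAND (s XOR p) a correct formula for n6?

n1 = s XOR p
n3 = n1 OR q = (s XOR p) OR q
n4 = n3 NAND q = ((s XOR p) OR q) NAND q
n5 = n3 AND n4 = ((s XOR p) OR q) AND (((s XOR p) OR q) NAND q)
n6 = n5 NAND n1 = (((s XOR p) OR q) AND (((s XOR p) OR q) NAND q)) NAND (s XOR p)
At p=1, q=1, r=0, s=0: circuit gives 1, formula gives 0.

No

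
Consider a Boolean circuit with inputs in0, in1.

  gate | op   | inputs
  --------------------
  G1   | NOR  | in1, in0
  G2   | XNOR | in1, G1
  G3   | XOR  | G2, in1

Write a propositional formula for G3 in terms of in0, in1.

G1 = in1 NOR in0
G2 = in1 XNOR G1 = in1 XNOR (in1 NOR in0)
G3 = G2 XOR in1 = (in1 XNOR (in1 NOR in0)) XOR in1

(in1 XNOR (in1 NOR in0)) XOR in1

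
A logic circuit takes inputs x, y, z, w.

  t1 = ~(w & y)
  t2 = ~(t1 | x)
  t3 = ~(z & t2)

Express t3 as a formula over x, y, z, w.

~(z & (~((~(w & y)) | x)))

t1 = ~(w & y)
t2 = ~(t1 | x) = ~((~(w & y)) | x)
t3 = ~(z & t2) = ~(z & (~((~(w & y)) | x)))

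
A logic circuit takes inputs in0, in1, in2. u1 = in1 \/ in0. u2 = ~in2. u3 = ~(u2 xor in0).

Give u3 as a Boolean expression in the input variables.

u2 = ~in2
u3 = ~(u2 xor in0) = ~(~in2 xor in0)

~(~in2 xor in0)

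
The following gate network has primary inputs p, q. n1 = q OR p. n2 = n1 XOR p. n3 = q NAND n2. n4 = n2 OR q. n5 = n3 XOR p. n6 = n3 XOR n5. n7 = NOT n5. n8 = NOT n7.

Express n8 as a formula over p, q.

NOT NOT ((q NAND ((q OR p) XOR p)) XOR p)

n1 = q OR p
n2 = n1 XOR p = (q OR p) XOR p
n3 = q NAND n2 = q NAND ((q OR p) XOR p)
n5 = n3 XOR p = (q NAND ((q OR p) XOR p)) XOR p
n7 = NOT n5 = NOT ((q NAND ((q OR p) XOR p)) XOR p)
n8 = NOT n7 = NOT NOT ((q NAND ((q OR p) XOR p)) XOR p)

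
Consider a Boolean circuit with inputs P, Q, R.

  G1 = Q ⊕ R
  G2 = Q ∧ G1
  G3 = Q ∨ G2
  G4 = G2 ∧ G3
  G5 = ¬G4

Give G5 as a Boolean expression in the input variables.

G1 = Q ⊕ R
G2 = Q ∧ G1 = Q ∧ (Q ⊕ R)
G3 = Q ∨ G2 = Q ∨ (Q ∧ (Q ⊕ R))
G4 = G2 ∧ G3 = (Q ∧ (Q ⊕ R)) ∧ (Q ∨ (Q ∧ (Q ⊕ R)))
G5 = ¬G4 = ¬((Q ∧ (Q ⊕ R)) ∧ (Q ∨ (Q ∧ (Q ⊕ R))))

¬((Q ∧ (Q ⊕ R)) ∧ (Q ∨ (Q ∧ (Q ⊕ R))))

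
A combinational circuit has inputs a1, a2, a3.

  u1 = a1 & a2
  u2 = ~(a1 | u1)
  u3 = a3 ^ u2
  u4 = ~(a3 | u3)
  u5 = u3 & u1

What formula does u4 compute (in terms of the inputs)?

u1 = a1 & a2
u2 = ~(a1 | u1) = ~(a1 | (a1 & a2))
u3 = a3 ^ u2 = a3 ^ (~(a1 | (a1 & a2)))
u4 = ~(a3 | u3) = ~(a3 | (a3 ^ (~(a1 | (a1 & a2)))))

~(a3 | (a3 ^ (~(a1 | (a1 & a2)))))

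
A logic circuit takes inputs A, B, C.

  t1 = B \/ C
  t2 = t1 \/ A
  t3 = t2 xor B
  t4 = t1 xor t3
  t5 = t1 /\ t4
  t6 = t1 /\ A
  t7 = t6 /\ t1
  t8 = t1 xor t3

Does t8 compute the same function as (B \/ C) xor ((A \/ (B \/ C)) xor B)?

Yes

t1 = B \/ C
t2 = t1 \/ A = (B \/ C) \/ A
t3 = t2 xor B = ((B \/ C) \/ A) xor B
t8 = t1 xor t3 = (B \/ C) xor (((B \/ C) \/ A) xor B)
At A=0, B=0, C=0: circuit gives 0, formula gives 0.
At A=0, B=1, C=0: circuit gives 1, formula gives 1.
Agrees on all 8 inputs.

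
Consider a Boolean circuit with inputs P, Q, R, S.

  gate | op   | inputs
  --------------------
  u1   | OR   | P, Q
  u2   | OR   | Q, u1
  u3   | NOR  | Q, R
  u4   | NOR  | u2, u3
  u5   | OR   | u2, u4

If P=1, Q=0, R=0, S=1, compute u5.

u1 = 1 OR 0 = 1
u2 = 0 OR 1 = 1
u3 = 0 NOR 0 = 1
u4 = 1 NOR 1 = 0
u5 = 1 OR 0 = 1

1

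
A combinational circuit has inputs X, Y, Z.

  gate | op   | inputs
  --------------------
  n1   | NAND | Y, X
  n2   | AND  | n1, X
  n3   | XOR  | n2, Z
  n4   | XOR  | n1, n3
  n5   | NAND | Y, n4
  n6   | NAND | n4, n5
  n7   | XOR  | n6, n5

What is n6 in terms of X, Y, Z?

n1 = Y NAND X
n2 = n1 AND X = (Y NAND X) AND X
n3 = n2 XOR Z = ((Y NAND X) AND X) XOR Z
n4 = n1 XOR n3 = (Y NAND X) XOR (((Y NAND X) AND X) XOR Z)
n5 = Y NAND n4 = Y NAND ((Y NAND X) XOR (((Y NAND X) AND X) XOR Z))
n6 = n4 NAND n5 = ((Y NAND X) XOR (((Y NAND X) AND X) XOR Z)) NAND (Y NAND ((Y NAND X) XOR (((Y NAND X) AND X) XOR Z)))

((Y NAND X) XOR (((Y NAND X) AND X) XOR Z)) NAND (Y NAND ((Y NAND X) XOR (((Y NAND X) AND X) XOR Z)))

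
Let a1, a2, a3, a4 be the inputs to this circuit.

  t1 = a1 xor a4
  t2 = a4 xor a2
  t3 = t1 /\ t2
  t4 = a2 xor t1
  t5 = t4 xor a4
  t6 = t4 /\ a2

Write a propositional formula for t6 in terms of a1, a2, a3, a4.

t1 = a1 xor a4
t4 = a2 xor t1 = a2 xor (a1 xor a4)
t6 = t4 /\ a2 = (a2 xor (a1 xor a4)) /\ a2

(a2 xor (a1 xor a4)) /\ a2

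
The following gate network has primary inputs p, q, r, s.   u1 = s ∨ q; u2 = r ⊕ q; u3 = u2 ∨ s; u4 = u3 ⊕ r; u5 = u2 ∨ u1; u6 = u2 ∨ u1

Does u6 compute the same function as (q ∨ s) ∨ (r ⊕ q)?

Yes

u1 = s ∨ q
u2 = r ⊕ q
u6 = u2 ∨ u1 = (r ⊕ q) ∨ (s ∨ q)
At p=0, q=0, r=0, s=0: circuit gives 0, formula gives 0.
At p=0, q=0, r=0, s=1: circuit gives 1, formula gives 1.
Agrees on all 16 inputs.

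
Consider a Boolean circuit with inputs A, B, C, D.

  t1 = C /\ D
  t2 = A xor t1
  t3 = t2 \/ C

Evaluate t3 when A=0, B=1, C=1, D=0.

1

t1 = 1 /\ 0 = 0
t2 = 0 xor 0 = 0
t3 = 0 \/ 1 = 1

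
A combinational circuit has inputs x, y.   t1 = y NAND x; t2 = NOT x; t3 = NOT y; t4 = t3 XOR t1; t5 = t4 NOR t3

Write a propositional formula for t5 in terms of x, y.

(NOT y XOR (y NAND x)) NOR NOT y

t1 = y NAND x
t3 = NOT y
t4 = t3 XOR t1 = NOT y XOR (y NAND x)
t5 = t4 NOR t3 = (NOT y XOR (y NAND x)) NOR NOT y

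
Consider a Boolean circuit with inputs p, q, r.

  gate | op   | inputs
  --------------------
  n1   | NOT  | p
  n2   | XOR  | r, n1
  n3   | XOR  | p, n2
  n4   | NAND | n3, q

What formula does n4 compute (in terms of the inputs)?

(p XOR (r XOR NOT p)) NAND q

n1 = NOT p
n2 = r XOR n1 = r XOR NOT p
n3 = p XOR n2 = p XOR (r XOR NOT p)
n4 = n3 NAND q = (p XOR (r XOR NOT p)) NAND q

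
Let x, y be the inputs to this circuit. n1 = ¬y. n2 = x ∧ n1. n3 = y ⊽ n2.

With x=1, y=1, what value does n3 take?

n1 = ¬1 = 0
n2 = 1 ∧ 0 = 0
n3 = 1 ⊽ 0 = 0

0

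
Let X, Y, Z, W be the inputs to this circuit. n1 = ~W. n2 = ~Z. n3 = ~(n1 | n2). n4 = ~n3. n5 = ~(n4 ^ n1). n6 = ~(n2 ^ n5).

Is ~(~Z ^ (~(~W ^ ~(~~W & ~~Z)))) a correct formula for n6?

Yes

n1 = ~W
n2 = ~Z
n3 = ~(n1 | n2) = ~(~W | ~Z)
n4 = ~n3 = ~(~(~W | ~Z))
n5 = ~(n4 ^ n1) = ~(~(~(~W | ~Z)) ^ ~W)
n6 = ~(n2 ^ n5) = ~(~Z ^ (~(~(~(~W | ~Z)) ^ ~W)))
At X=0, Y=0, Z=0, W=1: circuit gives 0, formula gives 0.
At X=0, Y=0, Z=0, W=0: circuit gives 1, formula gives 1.
Agrees on all 16 inputs.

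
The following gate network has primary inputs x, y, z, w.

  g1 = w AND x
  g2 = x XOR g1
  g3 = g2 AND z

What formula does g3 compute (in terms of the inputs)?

g1 = w AND x
g2 = x XOR g1 = x XOR (w AND x)
g3 = g2 AND z = (x XOR (w AND x)) AND z

(x XOR (w AND x)) AND z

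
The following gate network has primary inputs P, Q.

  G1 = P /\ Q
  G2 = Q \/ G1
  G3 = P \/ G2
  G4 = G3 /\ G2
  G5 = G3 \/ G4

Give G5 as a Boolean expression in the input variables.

G1 = P /\ Q
G2 = Q \/ G1 = Q \/ (P /\ Q)
G3 = P \/ G2 = P \/ (Q \/ (P /\ Q))
G4 = G3 /\ G2 = (P \/ (Q \/ (P /\ Q))) /\ (Q \/ (P /\ Q))
G5 = G3 \/ G4 = (P \/ (Q \/ (P /\ Q))) \/ ((P \/ (Q \/ (P /\ Q))) /\ (Q \/ (P /\ Q)))

(P \/ (Q \/ (P /\ Q))) \/ ((P \/ (Q \/ (P /\ Q))) /\ (Q \/ (P /\ Q)))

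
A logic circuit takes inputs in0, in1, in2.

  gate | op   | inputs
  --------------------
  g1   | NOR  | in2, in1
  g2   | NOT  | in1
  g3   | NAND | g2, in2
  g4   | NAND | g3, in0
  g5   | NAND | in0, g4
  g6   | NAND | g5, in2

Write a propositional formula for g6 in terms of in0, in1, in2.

(in0 NAND ((NOT in1 NAND in2) NAND in0)) NAND in2

g2 = NOT in1
g3 = g2 NAND in2 = NOT in1 NAND in2
g4 = g3 NAND in0 = (NOT in1 NAND in2) NAND in0
g5 = in0 NAND g4 = in0 NAND ((NOT in1 NAND in2) NAND in0)
g6 = g5 NAND in2 = (in0 NAND ((NOT in1 NAND in2) NAND in0)) NAND in2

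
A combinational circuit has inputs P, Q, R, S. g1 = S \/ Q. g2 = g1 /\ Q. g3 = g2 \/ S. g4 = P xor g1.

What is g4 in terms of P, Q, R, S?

g1 = S \/ Q
g4 = P xor g1 = P xor (S \/ Q)

P xor (S \/ Q)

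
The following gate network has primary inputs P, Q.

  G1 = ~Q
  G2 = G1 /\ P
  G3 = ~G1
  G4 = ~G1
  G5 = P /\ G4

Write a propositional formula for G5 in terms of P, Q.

P /\ ~~Q

G1 = ~Q
G4 = ~G1 = ~~Q
G5 = P /\ G4 = P /\ ~~Q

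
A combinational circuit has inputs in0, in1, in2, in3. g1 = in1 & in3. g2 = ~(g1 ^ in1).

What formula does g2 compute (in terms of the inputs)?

g1 = in1 & in3
g2 = ~(g1 ^ in1) = ~((in1 & in3) ^ in1)

~((in1 & in3) ^ in1)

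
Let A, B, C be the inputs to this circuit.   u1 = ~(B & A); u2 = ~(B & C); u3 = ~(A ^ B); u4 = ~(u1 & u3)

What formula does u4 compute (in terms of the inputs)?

~((~(B & A)) & (~(A ^ B)))

u1 = ~(B & A)
u3 = ~(A ^ B)
u4 = ~(u1 & u3) = ~((~(B & A)) & (~(A ^ B)))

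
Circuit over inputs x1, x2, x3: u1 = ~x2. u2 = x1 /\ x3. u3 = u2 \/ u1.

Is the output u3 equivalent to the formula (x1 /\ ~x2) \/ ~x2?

No

u1 = ~x2
u2 = x1 /\ x3
u3 = u2 \/ u1 = (x1 /\ x3) \/ ~x2
At x1=1, x2=1, x3=1: circuit gives 1, formula gives 0.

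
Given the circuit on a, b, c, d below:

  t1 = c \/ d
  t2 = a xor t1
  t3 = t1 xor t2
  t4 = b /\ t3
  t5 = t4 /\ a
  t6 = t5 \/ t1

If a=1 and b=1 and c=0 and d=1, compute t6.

t1 = 0 \/ 1 = 1
t2 = 1 xor 1 = 0
t3 = 1 xor 0 = 1
t4 = 1 /\ 1 = 1
t5 = 1 /\ 1 = 1
t6 = 1 \/ 1 = 1

1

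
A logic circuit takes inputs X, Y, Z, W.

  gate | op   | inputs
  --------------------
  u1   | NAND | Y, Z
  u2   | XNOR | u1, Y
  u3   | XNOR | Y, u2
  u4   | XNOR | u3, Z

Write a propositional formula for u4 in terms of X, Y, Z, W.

u1 = Y NAND Z
u2 = u1 XNOR Y = (Y NAND Z) XNOR Y
u3 = Y XNOR u2 = Y XNOR ((Y NAND Z) XNOR Y)
u4 = u3 XNOR Z = (Y XNOR ((Y NAND Z) XNOR Y)) XNOR Z

(Y XNOR ((Y NAND Z) XNOR Y)) XNOR Z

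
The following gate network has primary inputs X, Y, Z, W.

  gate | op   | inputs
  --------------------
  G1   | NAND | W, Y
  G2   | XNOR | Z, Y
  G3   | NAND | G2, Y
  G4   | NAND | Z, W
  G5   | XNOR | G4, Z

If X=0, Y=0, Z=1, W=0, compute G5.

G4 = 1 NAND 0 = 1
G5 = 1 XNOR 1 = 1

1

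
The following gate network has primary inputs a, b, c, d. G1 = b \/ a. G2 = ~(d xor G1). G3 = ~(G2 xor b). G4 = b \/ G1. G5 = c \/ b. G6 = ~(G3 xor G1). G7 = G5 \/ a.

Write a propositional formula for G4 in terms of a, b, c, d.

b \/ (b \/ a)

G1 = b \/ a
G4 = b \/ G1 = b \/ (b \/ a)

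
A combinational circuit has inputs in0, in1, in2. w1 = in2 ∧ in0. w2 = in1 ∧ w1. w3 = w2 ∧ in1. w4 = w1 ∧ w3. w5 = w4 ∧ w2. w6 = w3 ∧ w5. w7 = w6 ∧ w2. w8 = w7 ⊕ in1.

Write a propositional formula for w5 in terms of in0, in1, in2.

((in2 ∧ in0) ∧ ((in1 ∧ (in2 ∧ in0)) ∧ in1)) ∧ (in1 ∧ (in2 ∧ in0))

w1 = in2 ∧ in0
w2 = in1 ∧ w1 = in1 ∧ (in2 ∧ in0)
w3 = w2 ∧ in1 = (in1 ∧ (in2 ∧ in0)) ∧ in1
w4 = w1 ∧ w3 = (in2 ∧ in0) ∧ ((in1 ∧ (in2 ∧ in0)) ∧ in1)
w5 = w4 ∧ w2 = ((in2 ∧ in0) ∧ ((in1 ∧ (in2 ∧ in0)) ∧ in1)) ∧ (in1 ∧ (in2 ∧ in0))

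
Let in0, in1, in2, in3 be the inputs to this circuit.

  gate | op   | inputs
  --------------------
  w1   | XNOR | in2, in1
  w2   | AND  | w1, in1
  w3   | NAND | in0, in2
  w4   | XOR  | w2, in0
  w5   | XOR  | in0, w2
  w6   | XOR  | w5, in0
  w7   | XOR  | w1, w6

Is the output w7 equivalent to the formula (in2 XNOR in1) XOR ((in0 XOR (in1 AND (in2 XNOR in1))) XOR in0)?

Yes

w1 = in2 XNOR in1
w2 = w1 AND in1 = (in2 XNOR in1) AND in1
w5 = in0 XOR w2 = in0 XOR ((in2 XNOR in1) AND in1)
w6 = w5 XOR in0 = (in0 XOR ((in2 XNOR in1) AND in1)) XOR in0
w7 = w1 XOR w6 = (in2 XNOR in1) XOR ((in0 XOR ((in2 XNOR in1) AND in1)) XOR in0)
At in0=0, in1=0, in2=1, in3=0: circuit gives 0, formula gives 0.
At in0=0, in1=0, in2=0, in3=0: circuit gives 1, formula gives 1.
Agrees on all 16 inputs.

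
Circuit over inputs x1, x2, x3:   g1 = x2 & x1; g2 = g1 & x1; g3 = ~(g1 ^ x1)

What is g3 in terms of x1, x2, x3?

g1 = x2 & x1
g3 = ~(g1 ^ x1) = ~((x2 & x1) ^ x1)

~((x2 & x1) ^ x1)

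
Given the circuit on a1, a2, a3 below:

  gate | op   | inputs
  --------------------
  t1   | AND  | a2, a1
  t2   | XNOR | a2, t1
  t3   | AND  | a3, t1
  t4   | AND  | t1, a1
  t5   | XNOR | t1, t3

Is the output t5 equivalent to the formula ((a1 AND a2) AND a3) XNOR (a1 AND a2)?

Yes

t1 = a2 AND a1
t3 = a3 AND t1 = a3 AND (a2 AND a1)
t5 = t1 XNOR t3 = (a2 AND a1) XNOR (a3 AND (a2 AND a1))
At a1=1, a2=1, a3=0: circuit gives 0, formula gives 0.
At a1=0, a2=0, a3=0: circuit gives 1, formula gives 1.
Agrees on all 8 inputs.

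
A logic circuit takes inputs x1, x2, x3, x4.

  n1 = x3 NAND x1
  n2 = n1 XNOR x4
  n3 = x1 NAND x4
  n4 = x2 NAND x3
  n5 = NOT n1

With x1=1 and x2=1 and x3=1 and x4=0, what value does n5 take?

1

n1 = 1 NAND 1 = 0
n5 = NOT 0 = 1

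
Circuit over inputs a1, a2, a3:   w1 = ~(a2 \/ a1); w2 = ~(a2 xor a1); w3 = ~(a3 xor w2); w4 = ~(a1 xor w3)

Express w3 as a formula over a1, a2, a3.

w2 = ~(a2 xor a1)
w3 = ~(a3 xor w2) = ~(a3 xor (~(a2 xor a1)))

~(a3 xor (~(a2 xor a1)))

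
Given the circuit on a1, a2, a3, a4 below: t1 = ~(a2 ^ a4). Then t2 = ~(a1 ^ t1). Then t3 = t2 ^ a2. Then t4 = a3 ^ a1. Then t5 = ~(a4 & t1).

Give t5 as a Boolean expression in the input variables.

~(a4 & (~(a2 ^ a4)))

t1 = ~(a2 ^ a4)
t5 = ~(a4 & t1) = ~(a4 & (~(a2 ^ a4)))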